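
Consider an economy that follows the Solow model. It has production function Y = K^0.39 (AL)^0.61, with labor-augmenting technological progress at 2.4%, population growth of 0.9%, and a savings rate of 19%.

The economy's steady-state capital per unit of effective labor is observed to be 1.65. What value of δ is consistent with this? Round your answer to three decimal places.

In steady state, investment equals break-even investment: s·k^α = (n + g + δ)·k.
So s / (n + g + δ) = (k*)^(1−α) = 1.65^0.61 = 1.3573.
Therefore n + g + δ = s / 1.3573 = 0.19 / 1.3573 = 0.1400, so δ = 0.1400 − 0.033 = 0.1070.

δ ≈ 0.107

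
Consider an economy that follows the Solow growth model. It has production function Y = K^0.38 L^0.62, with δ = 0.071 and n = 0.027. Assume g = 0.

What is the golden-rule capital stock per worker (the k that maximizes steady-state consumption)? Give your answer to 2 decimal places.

The golden rule sets f'(k) = n + δ, i.e. α·k^(α−1) = n + δ.
So k^(1−α) = α / (n + δ) = 0.38 / 0.098 = 3.8776.
k_gold = 3.8776^(1/0.62) ≈ 8.8981

k_gold ≈ 8.90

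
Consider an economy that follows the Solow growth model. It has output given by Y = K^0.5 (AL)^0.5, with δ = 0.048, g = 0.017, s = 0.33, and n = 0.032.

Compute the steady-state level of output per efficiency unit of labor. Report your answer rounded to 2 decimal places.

Steady state requires s·f(k) = (n + g + δ)·k, i.e. s·k^α = (n + g + δ)·k.
Rearranging, k^(1−α) = s / (n + g + δ).
k^0.5 = 0.33 / (0.032 + 0.017 + 0.048) = 0.33 / 0.097 = 3.4021
k* = 3.4021^(1/0.5) ≈ 11.5743
y* = (k*)^α = 11.5743^0.5 ≈ 3.4021

y* = 3.40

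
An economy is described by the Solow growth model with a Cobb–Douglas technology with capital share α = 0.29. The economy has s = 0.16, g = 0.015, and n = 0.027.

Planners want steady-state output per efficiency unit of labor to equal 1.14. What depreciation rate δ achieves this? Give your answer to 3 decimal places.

δ ≈ 0.074

Steady state requires s·f(k) = (n + g + δ)·k, i.e. s·k^α = (n + g + δ)·k.
Since y* = [s/(n + g + δ)]^(α/(1−α)), we have s/(n + g + δ) = (y*)^((1−α)/α) = 1.14^2.4483 = 1.3782.
Therefore n + g + δ = s / 1.3782 = 0.16 / 1.3782 = 0.1161, so δ = 0.1161 − 0.042 = 0.0741.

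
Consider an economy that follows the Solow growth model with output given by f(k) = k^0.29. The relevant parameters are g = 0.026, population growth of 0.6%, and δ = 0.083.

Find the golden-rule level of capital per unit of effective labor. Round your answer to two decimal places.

k_gold ≈ 3.68

The golden rule sets f'(k) = n + g + δ, i.e. α·k^(α−1) = n + g + δ.
So k^(1−α) = α / (n + g + δ) = 0.29 / 0.115 = 2.5217.
k_gold = 2.5217^(1/0.71) ≈ 3.6793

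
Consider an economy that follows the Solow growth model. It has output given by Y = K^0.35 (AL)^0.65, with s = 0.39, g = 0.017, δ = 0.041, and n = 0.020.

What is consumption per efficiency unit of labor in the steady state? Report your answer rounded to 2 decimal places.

c* = 1.45

At the steady state, Δk = 0, so s·k^α = (n + g + δ)·k.
Dividing both sides by k: k^(1−α) = s / (n + g + δ).
k^0.65 = 0.39 / (0.020 + 0.017 + 0.041) = 0.39 / 0.078 = 5.0000
k* = 5.0000^(1/0.65) ≈ 11.8943
y* = (k*)^α = 11.8943^0.35 ≈ 2.3789
c* = (1 − s)·y* = (1 − 0.39) × 2.3789 ≈ 1.4511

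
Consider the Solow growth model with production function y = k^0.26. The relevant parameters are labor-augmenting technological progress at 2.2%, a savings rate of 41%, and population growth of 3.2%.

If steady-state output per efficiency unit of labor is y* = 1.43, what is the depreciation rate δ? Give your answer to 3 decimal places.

δ ≈ 0.094

Steady state requires s·f(k) = (n + g + δ)·k, i.e. s·k^α = (n + g + δ)·k.
Since y* = [s/(n + g + δ)]^(α/(1−α)), we have s/(n + g + δ) = (y*)^((1−α)/α) = 1.43^2.8462 = 2.7677.
Therefore n + g + δ = s / 2.7677 = 0.41 / 2.7677 = 0.1481, so δ = 0.1481 − 0.054 = 0.0941.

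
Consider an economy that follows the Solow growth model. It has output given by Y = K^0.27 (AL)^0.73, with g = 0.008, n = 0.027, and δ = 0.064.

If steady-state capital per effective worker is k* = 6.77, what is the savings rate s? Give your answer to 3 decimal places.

In steady state, investment equals break-even investment: s·k^α = (n + g + δ)·k.
So s / (n + g + δ) = (k*)^(1−α) = 6.77^0.73 = 4.0395.
Therefore s = 4.0395 × (n + g + δ) = 4.0395 × 0.099 = 0.3999.

s ≈ 0.400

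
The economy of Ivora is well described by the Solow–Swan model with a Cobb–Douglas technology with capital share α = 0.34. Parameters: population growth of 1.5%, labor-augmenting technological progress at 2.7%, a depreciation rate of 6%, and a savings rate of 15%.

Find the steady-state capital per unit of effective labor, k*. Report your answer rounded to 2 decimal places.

k* ≈ 1.79

Steady state requires s·f(k) = (n + g + δ)·k, i.e. s·k^α = (n + g + δ)·k.
Dividing both sides by k: k^(1−α) = s / (n + g + δ).
k^0.66 = 0.15 / (0.015 + 0.027 + 0.060) = 0.15 / 0.102 = 1.4706
k* = 1.4706^(1/0.66) ≈ 1.7938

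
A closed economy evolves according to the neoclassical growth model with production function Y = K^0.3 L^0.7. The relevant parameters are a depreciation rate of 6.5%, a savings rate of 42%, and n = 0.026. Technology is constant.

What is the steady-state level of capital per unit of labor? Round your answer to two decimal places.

In steady state, investment equals break-even investment: s·k^α = (n + δ)·k.
Dividing both sides by k: k^(1−α) = s / (n + δ).
k^0.7 = 0.42 / (0.026 + 0.065) = 0.42 / 0.091 = 4.6154
k* = 4.6154^(1/0.7) ≈ 8.8894

k* ≈ 8.89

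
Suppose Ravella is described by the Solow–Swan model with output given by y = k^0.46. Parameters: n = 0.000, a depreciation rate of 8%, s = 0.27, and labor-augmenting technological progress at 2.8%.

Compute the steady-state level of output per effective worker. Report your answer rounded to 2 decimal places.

y* = 2.18

In steady state, investment equals break-even investment: s·k^α = (n + g + δ)·k.
Dividing both sides by k: k^(1−α) = s / (n + g + δ).
k^0.54 = 0.27 / (0.000 + 0.028 + 0.080) = 0.27 / 0.108 = 2.5000
k* = 2.5000^(1/0.54) ≈ 5.4566
y* = (k*)^α = 5.4566^0.46 ≈ 2.1827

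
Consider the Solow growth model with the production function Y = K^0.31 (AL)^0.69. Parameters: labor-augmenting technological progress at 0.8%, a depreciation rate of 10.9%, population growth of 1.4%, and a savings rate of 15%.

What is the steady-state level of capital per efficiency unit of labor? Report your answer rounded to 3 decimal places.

k* = 1.217

At the steady state, Δk = 0, so s·k^α = (n + g + δ)·k.
Dividing both sides by k: k^(1−α) = s / (n + g + δ).
k^0.69 = 0.15 / (0.014 + 0.008 + 0.109) = 0.15 / 0.131 = 1.1450
k* = 1.1450^(1/0.69) ≈ 1.2168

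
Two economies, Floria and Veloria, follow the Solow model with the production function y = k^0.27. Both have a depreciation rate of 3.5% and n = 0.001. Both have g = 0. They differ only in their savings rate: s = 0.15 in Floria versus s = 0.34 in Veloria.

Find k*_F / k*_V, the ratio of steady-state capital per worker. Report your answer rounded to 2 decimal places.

k*_F / k*_V ≈ 0.33

Steady-state k* = [s/(n + δ)]^(1/(1−α)), so the ratio is [ (s_F/(n + δ)_F) / (s_V/(n + δ)_V) ]^1.3699.
s_F/(n + δ)_F = 0.15/0.036 = 4.1667; s_V/(n + δ)_V = 0.34/0.036 = 9.4444.
Ratio = (4.1667/9.4444)^1.3699 = 0.4412^1.3699 ≈ 0.3260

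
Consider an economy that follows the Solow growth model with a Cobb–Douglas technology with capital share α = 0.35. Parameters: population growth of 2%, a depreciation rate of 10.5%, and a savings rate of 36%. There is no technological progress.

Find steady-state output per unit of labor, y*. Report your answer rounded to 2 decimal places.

y* = 1.77

At the steady state, Δk = 0, so s·k^α = (n + δ)·k.
Dividing both sides by k: k^(1−α) = s / (n + δ).
k^0.65 = 0.36 / (0.020 + 0.105) = 0.36 / 0.125 = 2.8800
k* = 2.8800^(1/0.65) ≈ 5.0905
y* = (k*)^α = 5.0905^0.35 ≈ 1.7675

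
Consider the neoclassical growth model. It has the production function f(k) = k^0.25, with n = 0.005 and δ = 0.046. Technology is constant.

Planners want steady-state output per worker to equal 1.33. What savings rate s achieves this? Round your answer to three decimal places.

In steady state, investment equals break-even investment: s·k^α = (n + δ)·k.
Since y* = [s/(n + δ)]^(α/(1−α)), we have s/(n + δ) = (y*)^((1−α)/α) = 1.33^3 = 2.3526.
Therefore s = 2.3526 × (n + δ) = 2.3526 × 0.051 = 0.1200.

s ≈ 0.120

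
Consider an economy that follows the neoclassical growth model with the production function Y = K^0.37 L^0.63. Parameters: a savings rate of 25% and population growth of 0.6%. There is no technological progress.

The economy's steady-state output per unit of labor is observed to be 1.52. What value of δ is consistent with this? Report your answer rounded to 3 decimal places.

δ ≈ 0.117

In steady state, investment equals break-even investment: s·k^α = (n + δ)·k.
Since y* = [s/(n + δ)]^(α/(1−α)), we have s/(n + δ) = (y*)^((1−α)/α) = 1.52^1.7027 = 2.0400.
Therefore n + δ = s / 2.0400 = 0.25 / 2.0400 = 0.1225, so δ = 0.1225 − 0.006 = 0.1165.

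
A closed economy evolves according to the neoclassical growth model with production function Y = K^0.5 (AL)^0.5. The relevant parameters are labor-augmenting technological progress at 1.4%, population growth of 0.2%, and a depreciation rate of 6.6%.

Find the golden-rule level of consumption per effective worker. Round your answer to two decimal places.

At the golden rule, f'(k) = n + g + δ, so α·k^(α−1) = n + g + δ and k_gold = (α/(n + g + δ))^(1/(1−α)).
k_gold = (0.5/0.082)^(1/0.5) = 6.0976^2 ≈ 37.1807
c_gold = f(k_gold) − (n + g + δ)·k_gold = 6.0976 − 0.082×37.1807 ≈ 3.0488

c_gold ≈ 3.05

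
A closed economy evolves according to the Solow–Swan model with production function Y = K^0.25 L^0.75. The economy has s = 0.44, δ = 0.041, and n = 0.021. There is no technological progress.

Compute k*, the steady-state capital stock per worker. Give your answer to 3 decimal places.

k* = 13.638

Steady state requires s·f(k) = (n + δ)·k, i.e. s·k^α = (n + δ)·k.
Rearranging, k^(1−α) = s / (n + δ).
k^0.75 = 0.44 / (0.021 + 0.041) = 0.44 / 0.062 = 7.0968
k* = 7.0968^(1/0.75) ≈ 13.6380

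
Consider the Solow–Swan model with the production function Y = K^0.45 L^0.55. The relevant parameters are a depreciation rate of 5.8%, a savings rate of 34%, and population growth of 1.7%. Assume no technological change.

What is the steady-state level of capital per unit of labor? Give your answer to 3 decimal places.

k* ≈ 15.613

Steady state requires s·f(k) = (n + δ)·k, i.e. s·k^α = (n + δ)·k.
Rearranging, k^(1−α) = s / (n + δ).
k^0.55 = 0.34 / (0.017 + 0.058) = 0.34 / 0.075 = 4.5333
k* = 4.5333^(1/0.55) ≈ 15.6128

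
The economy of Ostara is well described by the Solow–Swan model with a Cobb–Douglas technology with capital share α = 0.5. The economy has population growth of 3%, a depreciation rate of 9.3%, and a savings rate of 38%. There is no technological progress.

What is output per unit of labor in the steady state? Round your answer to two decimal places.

In steady state, investment equals break-even investment: s·k^α = (n + δ)·k.
Rearranging, k^(1−α) = s / (n + δ).
k^0.5 = 0.38 / (0.030 + 0.093) = 0.38 / 0.123 = 3.0894
k* = 3.0894^(1/0.5) ≈ 9.5444
y* = (k*)^α = 9.5444^0.5 ≈ 3.0894

y* = 3.09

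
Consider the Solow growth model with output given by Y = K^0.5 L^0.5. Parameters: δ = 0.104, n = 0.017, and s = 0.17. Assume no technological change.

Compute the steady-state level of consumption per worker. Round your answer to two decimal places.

c* ≈ 1.17

Steady state requires s·f(k) = (n + δ)·k, i.e. s·k^α = (n + δ)·k.
Dividing both sides by k: k^(1−α) = s / (n + δ).
k^0.5 = 0.17 / (0.017 + 0.104) = 0.17 / 0.121 = 1.4050
k* = 1.4050^(1/0.5) ≈ 1.9740
y* = (k*)^α = 1.9740^0.5 ≈ 1.4050
c* = (1 − s)·y* = (1 − 0.17) × 1.4050 ≈ 1.1662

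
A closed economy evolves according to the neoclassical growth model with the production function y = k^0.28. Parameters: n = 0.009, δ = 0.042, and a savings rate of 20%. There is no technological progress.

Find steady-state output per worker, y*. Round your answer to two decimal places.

y* = 1.70

In steady state, investment equals break-even investment: s·k^α = (n + δ)·k.
Rearranging, k^(1−α) = s / (n + δ).
k^0.72 = 0.20 / (0.009 + 0.042) = 0.20 / 0.051 = 3.9216
k* = 3.9216^(1/0.72) ≈ 6.6720
y* = (k*)^α = 6.6720^0.28 ≈ 1.7013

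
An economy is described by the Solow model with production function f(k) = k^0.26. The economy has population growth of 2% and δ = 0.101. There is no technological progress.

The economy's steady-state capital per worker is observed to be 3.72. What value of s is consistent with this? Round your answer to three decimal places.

s ≈ 0.320

In steady state, investment equals break-even investment: s·k^α = (n + δ)·k.
So s / (n + δ) = (k*)^(1−α) = 3.72^0.74 = 2.6436.
Therefore s = 2.6436 × (n + δ) = 2.6436 × 0.121 = 0.3199.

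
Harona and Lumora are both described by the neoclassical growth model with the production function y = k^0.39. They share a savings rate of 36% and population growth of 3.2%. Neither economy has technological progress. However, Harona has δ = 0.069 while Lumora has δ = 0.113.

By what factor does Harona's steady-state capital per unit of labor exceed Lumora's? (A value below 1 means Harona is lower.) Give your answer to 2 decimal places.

Steady-state k* = [s/(n + δ)]^(1/(1−α)), so the ratio is [ (s_H/(n + δ)_H) / (s_L/(n + δ)_L) ]^1.6393.
s_H/(n + δ)_H = 0.36/0.101 = 3.5644; s_L/(n + δ)_L = 0.36/0.145 = 2.4828.
Ratio = (3.5644/2.4828)^1.6393 = 1.4356^1.6393 ≈ 1.8089

k*_H / k*_L ≈ 1.81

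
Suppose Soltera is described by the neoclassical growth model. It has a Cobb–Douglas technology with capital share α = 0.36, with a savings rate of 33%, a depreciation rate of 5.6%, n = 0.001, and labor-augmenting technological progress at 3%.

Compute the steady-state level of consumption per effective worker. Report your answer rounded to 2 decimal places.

At the steady state, Δk = 0, so s·k^α = (n + g + δ)·k.
Dividing both sides by k: k^(1−α) = s / (n + g + δ).
k^0.64 = 0.33 / (0.001 + 0.030 + 0.056) = 0.33 / 0.087 = 3.7931
k* = 3.7931^(1/0.64) ≈ 8.0293
y* = (k*)^α = 8.0293^0.36 ≈ 2.1168
c* = (1 − s)·y* = (1 − 0.33) × 2.1168 ≈ 1.4183

c* ≈ 1.42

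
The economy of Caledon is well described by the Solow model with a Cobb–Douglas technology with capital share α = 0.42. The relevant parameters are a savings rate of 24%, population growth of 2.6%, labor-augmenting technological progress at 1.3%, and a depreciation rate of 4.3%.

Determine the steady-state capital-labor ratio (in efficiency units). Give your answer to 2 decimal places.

In steady state, investment equals break-even investment: s·k^α = (n + g + δ)·k.
Dividing both sides by k: k^(1−α) = s / (n + g + δ).
k^0.58 = 0.24 / (0.026 + 0.013 + 0.043) = 0.24 / 0.082 = 2.9268
k* = 2.9268^(1/0.58) ≈ 6.3698

k* ≈ 6.37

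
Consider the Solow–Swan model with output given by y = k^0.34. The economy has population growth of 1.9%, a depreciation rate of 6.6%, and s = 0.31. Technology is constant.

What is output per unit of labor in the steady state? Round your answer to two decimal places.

Steady state requires s·f(k) = (n + δ)·k, i.e. s·k^α = (n + δ)·k.
Rearranging, k^(1−α) = s / (n + δ).
k^0.66 = 0.31 / (0.019 + 0.066) = 0.31 / 0.085 = 3.6471
k* = 3.6471^(1/0.66) ≈ 7.1029
y* = (k*)^α = 7.1029^0.34 ≈ 1.9475

y* = 1.95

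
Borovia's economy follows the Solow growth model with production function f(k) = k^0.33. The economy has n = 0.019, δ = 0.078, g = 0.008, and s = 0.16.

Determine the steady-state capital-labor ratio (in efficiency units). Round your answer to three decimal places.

k* = 1.875

At the steady state, Δk = 0, so s·k^α = (n + g + δ)·k.
Rearranging, k^(1−α) = s / (n + g + δ).
k^0.67 = 0.16 / (0.019 + 0.008 + 0.078) = 0.16 / 0.105 = 1.5238
k* = 1.5238^(1/0.67) ≈ 1.8751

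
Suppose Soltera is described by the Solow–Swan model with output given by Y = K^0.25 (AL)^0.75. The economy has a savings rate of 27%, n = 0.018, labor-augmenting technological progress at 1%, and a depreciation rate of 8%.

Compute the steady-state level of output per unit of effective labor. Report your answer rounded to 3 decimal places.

At the steady state, Δk = 0, so s·k^α = (n + g + δ)·k.
Rearranging, k^(1−α) = s / (n + g + δ).
k^0.75 = 0.27 / (0.018 + 0.010 + 0.080) = 0.27 / 0.108 = 2.5000
k* = 2.5000^(1/0.75) ≈ 3.3930
y* = (k*)^α = 3.3930^0.25 ≈ 1.3572

y* ≈ 1.357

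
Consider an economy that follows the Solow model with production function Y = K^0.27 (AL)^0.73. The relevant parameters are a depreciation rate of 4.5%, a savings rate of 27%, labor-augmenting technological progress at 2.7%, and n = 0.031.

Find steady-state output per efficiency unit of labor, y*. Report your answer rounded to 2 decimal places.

y* = 1.43

Steady state requires s·f(k) = (n + g + δ)·k, i.e. s·k^α = (n + g + δ)·k.
Dividing both sides by k: k^(1−α) = s / (n + g + δ).
k^0.73 = 0.27 / (0.031 + 0.027 + 0.045) = 0.27 / 0.103 = 2.6214
k* = 2.6214^(1/0.73) ≈ 3.7440
y* = (k*)^α = 3.7440^0.27 ≈ 1.4282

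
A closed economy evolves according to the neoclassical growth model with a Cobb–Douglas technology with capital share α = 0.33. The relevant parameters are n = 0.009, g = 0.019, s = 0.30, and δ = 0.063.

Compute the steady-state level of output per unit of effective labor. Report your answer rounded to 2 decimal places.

y* ≈ 1.80

At the steady state, Δk = 0, so s·k^α = (n + g + δ)·k.
Rearranging, k^(1−α) = s / (n + g + δ).
k^0.67 = 0.30 / (0.009 + 0.019 + 0.063) = 0.30 / 0.091 = 3.2967
k* = 3.2967^(1/0.67) ≈ 5.9327
y* = (k*)^α = 5.9327^0.33 ≈ 1.7996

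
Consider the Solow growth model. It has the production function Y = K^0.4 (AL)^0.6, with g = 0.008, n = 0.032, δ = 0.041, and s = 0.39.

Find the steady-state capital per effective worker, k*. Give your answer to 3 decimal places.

k* ≈ 13.729

At the steady state, Δk = 0, so s·k^α = (n + g + δ)·k.
Rearranging, k^(1−α) = s / (n + g + δ).
k^0.6 = 0.39 / (0.032 + 0.008 + 0.041) = 0.39 / 0.081 = 4.8148
k* = 4.8148^(1/0.6) ≈ 13.7287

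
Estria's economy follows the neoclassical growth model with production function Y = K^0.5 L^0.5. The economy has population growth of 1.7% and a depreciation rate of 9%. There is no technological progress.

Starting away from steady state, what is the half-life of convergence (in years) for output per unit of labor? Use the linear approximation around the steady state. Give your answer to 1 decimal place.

half-life ≈ 13.0 years

Near the steady state the convergence rate is λ = (1 − α)(n + δ).
λ = (1 − 0.5) × 0.107 = 0.5 × 0.107 = 0.0535
Half-life = ln 2 / λ = 0.6931 / 0.0535 ≈ 12.96 years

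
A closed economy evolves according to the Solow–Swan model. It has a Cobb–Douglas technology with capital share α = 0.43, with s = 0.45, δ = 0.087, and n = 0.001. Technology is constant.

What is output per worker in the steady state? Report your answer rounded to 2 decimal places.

y* = 3.42

At the steady state, Δk = 0, so s·k^α = (n + δ)·k.
Dividing both sides by k: k^(1−α) = s / (n + δ).
k^0.57 = 0.45 / (0.001 + 0.087) = 0.45 / 0.088 = 5.1136
k* = 5.1136^(1/0.57) ≈ 17.5138
y* = (k*)^α = 17.5138^0.43 ≈ 3.4249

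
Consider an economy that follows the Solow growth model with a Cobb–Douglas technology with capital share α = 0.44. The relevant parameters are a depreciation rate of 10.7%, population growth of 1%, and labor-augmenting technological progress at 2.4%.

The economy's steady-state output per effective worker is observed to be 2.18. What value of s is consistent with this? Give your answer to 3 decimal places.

At the steady state, Δk = 0, so s·k^α = (n + g + δ)·k.
Since y* = [s/(n + g + δ)]^(α/(1−α)), we have s/(n + g + δ) = (y*)^((1−α)/α) = 2.18^1.2727 = 2.6962.
Therefore s = 2.6962 × (n + g + δ) = 2.6962 × 0.141 = 0.3802.

s ≈ 0.380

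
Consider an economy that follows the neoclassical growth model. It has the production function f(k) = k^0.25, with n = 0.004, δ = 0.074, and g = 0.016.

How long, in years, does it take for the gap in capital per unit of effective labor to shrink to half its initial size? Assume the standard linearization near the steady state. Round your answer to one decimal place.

Near the steady state the convergence rate is λ = (1 − α)(n + g + δ).
λ = (1 − 0.25) × 0.094 = 0.75 × 0.094 = 0.0705
Half-life = ln 2 / λ = 0.6931 / 0.0705 ≈ 9.83 years

t_½ ≈ 9.8 years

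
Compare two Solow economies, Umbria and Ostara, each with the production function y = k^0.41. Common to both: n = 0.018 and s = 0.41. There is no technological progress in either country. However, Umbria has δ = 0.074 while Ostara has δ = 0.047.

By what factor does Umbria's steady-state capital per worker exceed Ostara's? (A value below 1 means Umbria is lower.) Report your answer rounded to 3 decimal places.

Steady-state k* = [s/(n + δ)]^(1/(1−α)), so the ratio is [ (s_U/(n + δ)_U) / (s_O/(n + δ)_O) ]^1.6949.
s_U/(n + δ)_U = 0.41/0.092 = 4.4565; s_O/(n + δ)_O = 0.41/0.065 = 6.3077.
Ratio = (4.4565/6.3077)^1.6949 = 0.7065^1.6949 ≈ 0.5550

k*_U / k*_O ≈ 0.555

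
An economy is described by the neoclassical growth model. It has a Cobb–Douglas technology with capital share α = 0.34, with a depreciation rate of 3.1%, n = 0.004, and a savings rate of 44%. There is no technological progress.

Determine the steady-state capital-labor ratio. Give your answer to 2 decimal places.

At the steady state, Δk = 0, so s·k^α = (n + δ)·k.
Rearranging, k^(1−α) = s / (n + δ).
k^0.66 = 0.44 / (0.004 + 0.031) = 0.44 / 0.035 = 12.5714
k* = 12.5714^(1/0.66) ≈ 46.3162

k* ≈ 46.32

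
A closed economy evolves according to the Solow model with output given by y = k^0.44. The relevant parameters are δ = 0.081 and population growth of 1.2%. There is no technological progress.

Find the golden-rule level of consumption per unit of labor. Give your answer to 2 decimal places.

At the golden rule, f'(k) = n + δ, so α·k^(α−1) = n + δ and k_gold = (α/(n + δ))^(1/(1−α)).
k_gold = (0.44/0.093)^(1/0.56) = 4.7312^1.7857 ≈ 16.0434
c_gold = f(k_gold) − (n + δ)·k_gold = 3.3910 − 0.093×16.0434 ≈ 1.8990

c_gold ≈ 1.90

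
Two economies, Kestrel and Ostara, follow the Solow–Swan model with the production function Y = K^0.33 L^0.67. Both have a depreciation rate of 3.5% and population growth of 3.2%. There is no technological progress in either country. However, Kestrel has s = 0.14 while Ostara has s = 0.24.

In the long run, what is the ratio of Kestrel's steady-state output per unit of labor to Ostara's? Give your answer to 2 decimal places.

ratio ≈ 0.77

Steady-state y* = [s/(n + δ)]^(α/(1−α)), so the ratio is [ (s_K/(n + δ)_K) / (s_O/(n + δ)_O) ]^0.4925.
s_K/(n + δ)_K = 0.14/0.067 = 2.0896; s_O/(n + δ)_O = 0.24/0.067 = 3.5821.
Ratio = (2.0896/3.5821)^0.4925 = 0.5833^0.4925 ≈ 0.7668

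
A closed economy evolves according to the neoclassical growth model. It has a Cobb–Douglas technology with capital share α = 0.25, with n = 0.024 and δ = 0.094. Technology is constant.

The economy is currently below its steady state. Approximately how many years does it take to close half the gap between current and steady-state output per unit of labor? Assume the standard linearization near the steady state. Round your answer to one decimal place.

Near the steady state the convergence rate is λ = (1 − α)(n + δ).
λ = (1 − 0.25) × 0.118 = 0.75 × 0.118 = 0.0885
Half-life = ln 2 / λ = 0.6931 / 0.0885 ≈ 7.83 years

half-life ≈ 7.8 years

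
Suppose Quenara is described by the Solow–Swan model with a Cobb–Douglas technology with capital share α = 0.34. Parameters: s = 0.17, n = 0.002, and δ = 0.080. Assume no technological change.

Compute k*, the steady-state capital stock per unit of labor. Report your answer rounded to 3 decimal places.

At the steady state, Δk = 0, so s·k^α = (n + δ)·k.
Rearranging, k^(1−α) = s / (n + δ).
k^0.66 = 0.17 / (0.002 + 0.080) = 0.17 / 0.082 = 2.0732
k* = 2.0732^(1/0.66) ≈ 3.0183

k* ≈ 3.018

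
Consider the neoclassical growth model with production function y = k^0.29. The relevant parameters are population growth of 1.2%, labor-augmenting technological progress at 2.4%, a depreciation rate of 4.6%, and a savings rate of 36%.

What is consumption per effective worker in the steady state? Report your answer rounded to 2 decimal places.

In steady state, investment equals break-even investment: s·k^α = (n + g + δ)·k.
Dividing both sides by k: k^(1−α) = s / (n + g + δ).
k^0.71 = 0.36 / (0.012 + 0.024 + 0.046) = 0.36 / 0.082 = 4.3902
k* = 4.3902^(1/0.71) ≈ 8.0335
y* = (k*)^α = 8.0335^0.29 ≈ 1.8299
c* = (1 − s)·y* = (1 − 0.36) × 1.8299 ≈ 1.1711

c* ≈ 1.17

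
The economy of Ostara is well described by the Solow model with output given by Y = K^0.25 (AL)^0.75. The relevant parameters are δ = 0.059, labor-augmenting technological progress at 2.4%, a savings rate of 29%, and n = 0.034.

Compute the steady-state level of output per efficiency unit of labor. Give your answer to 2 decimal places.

Steady state requires s·f(k) = (n + g + δ)·k, i.e. s·k^α = (n + g + δ)·k.
Dividing both sides by k: k^(1−α) = s / (n + g + δ).
k^0.75 = 0.29 / (0.034 + 0.024 + 0.059) = 0.29 / 0.117 = 2.4786
k* = 2.4786^(1/0.75) ≈ 3.3544
y* = (k*)^α = 3.3544^0.25 ≈ 1.3533

y* ≈ 1.35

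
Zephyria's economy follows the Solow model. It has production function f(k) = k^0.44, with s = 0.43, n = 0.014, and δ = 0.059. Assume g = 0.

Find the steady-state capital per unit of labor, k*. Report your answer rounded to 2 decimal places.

k* = 23.73

In steady state, investment equals break-even investment: s·k^α = (n + δ)·k.
Rearranging, k^(1−α) = s / (n + δ).
k^0.56 = 0.43 / (0.014 + 0.059) = 0.43 / 0.073 = 5.8904
k* = 5.8904^(1/0.56) ≈ 23.7279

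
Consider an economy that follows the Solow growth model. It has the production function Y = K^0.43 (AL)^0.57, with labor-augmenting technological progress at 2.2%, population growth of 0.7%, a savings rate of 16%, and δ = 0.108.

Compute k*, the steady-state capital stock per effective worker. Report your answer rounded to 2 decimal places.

k* = 1.31

Steady state requires s·f(k) = (n + g + δ)·k, i.e. s·k^α = (n + g + δ)·k.
Rearranging, k^(1−α) = s / (n + g + δ).
k^0.57 = 0.16 / (0.007 + 0.022 + 0.108) = 0.16 / 0.137 = 1.1679
k* = 1.1679^(1/0.57) ≈ 1.3130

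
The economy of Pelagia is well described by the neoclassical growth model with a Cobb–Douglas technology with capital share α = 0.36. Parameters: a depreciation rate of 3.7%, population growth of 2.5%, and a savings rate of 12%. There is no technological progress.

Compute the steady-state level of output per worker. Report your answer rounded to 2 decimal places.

y* ≈ 1.45

Steady state requires s·f(k) = (n + δ)·k, i.e. s·k^α = (n + δ)·k.
Rearranging, k^(1−α) = s / (n + δ).
k^0.64 = 0.12 / (0.025 + 0.037) = 0.12 / 0.062 = 1.9355
k* = 1.9355^(1/0.64) ≈ 2.8062
y* = (k*)^α = 2.8062^0.36 ≈ 1.4498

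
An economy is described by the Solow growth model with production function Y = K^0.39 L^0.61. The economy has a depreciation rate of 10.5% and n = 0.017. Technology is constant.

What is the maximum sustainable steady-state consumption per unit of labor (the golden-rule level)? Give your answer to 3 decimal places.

At the golden rule, f'(k) = n + δ, so α·k^(α−1) = n + δ and k_gold = (α/(n + δ))^(1/(1−α)).
k_gold = (0.39/0.122)^(1/0.61) = 3.1967^1.6393 ≈ 6.7198
c_gold = f(k_gold) − (n + δ)·k_gold = 2.1022 − 0.122×6.7198 ≈ 1.2824

c_gold ≈ 1.282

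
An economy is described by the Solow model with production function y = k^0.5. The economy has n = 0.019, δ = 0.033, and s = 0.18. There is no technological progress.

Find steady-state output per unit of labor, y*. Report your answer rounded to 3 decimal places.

y* ≈ 3.462

Steady state requires s·f(k) = (n + δ)·k, i.e. s·k^α = (n + δ)·k.
Dividing both sides by k: k^(1−α) = s / (n + δ).
k^0.5 = 0.18 / (0.019 + 0.033) = 0.18 / 0.052 = 3.4615
k* = 3.4615^(1/0.5) ≈ 11.9820
y* = (k*)^α = 11.9820^0.5 ≈ 3.4615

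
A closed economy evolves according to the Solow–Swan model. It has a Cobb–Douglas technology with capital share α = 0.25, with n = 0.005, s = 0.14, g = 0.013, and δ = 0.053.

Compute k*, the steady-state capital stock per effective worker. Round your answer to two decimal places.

At the steady state, Δk = 0, so s·k^α = (n + g + δ)·k.
Dividing both sides by k: k^(1−α) = s / (n + g + δ).
k^0.75 = 0.14 / (0.005 + 0.013 + 0.053) = 0.14 / 0.071 = 1.9718
k* = 1.9718^(1/0.75) ≈ 2.4726

k* ≈ 2.47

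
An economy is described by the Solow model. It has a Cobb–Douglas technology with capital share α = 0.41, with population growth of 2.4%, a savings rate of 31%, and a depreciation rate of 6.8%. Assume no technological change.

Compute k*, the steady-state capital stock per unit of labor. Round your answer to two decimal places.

Steady state requires s·f(k) = (n + δ)·k, i.e. s·k^α = (n + δ)·k.
Dividing both sides by k: k^(1−α) = s / (n + δ).
k^0.59 = 0.31 / (0.024 + 0.068) = 0.31 / 0.092 = 3.3696
k* = 3.3696^(1/0.59) ≈ 7.8379

k* = 7.84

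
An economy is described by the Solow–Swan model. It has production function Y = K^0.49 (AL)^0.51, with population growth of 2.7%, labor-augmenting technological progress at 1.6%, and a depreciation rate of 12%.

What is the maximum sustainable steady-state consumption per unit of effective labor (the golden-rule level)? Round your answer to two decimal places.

At the golden rule, f'(k) = n + g + δ, so α·k^(α−1) = n + g + δ and k_gold = (α/(n + g + δ))^(1/(1−α)).
k_gold = (0.49/0.163)^(1/0.51) = 3.0061^1.9608 ≈ 8.6550
c_gold = f(k_gold) − (n + g + δ)·k_gold = 2.8791 − 0.163×8.6550 ≈ 1.4683

c_gold ≈ 1.47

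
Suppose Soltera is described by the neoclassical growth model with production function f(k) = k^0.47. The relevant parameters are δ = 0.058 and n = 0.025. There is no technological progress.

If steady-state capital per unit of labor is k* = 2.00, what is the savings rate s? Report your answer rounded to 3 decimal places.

Steady state requires s·f(k) = (n + δ)·k, i.e. s·k^α = (n + δ)·k.
So s / (n + δ) = (k*)^(1−α) = 2.00^0.53 = 1.4439.
Therefore s = 1.4439 × (n + δ) = 1.4439 × 0.083 = 0.1198.

s ≈ 0.120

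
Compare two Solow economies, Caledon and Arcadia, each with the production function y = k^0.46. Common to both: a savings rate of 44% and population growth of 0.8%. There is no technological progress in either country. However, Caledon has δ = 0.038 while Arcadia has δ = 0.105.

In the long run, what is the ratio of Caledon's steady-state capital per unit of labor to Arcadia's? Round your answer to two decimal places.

Steady-state k* = [s/(n + δ)]^(1/(1−α)), so the ratio is [ (s_C/(n + δ)_C) / (s_A/(n + δ)_A) ]^1.8519.
s_C/(n + δ)_C = 0.44/0.046 = 9.5652; s_A/(n + δ)_A = 0.44/0.113 = 3.8938.
Ratio = (9.5652/3.8938)^1.8519 = 2.4565^1.8519 ≈ 5.2824

k*_C / k*_A ≈ 5.28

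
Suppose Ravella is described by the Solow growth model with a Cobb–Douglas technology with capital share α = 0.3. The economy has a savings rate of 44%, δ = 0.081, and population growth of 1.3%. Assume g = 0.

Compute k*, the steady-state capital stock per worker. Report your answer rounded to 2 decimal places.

In steady state, investment equals break-even investment: s·k^α = (n + δ)·k.
Dividing both sides by k: k^(1−α) = s / (n + δ).
k^0.7 = 0.44 / (0.013 + 0.081) = 0.44 / 0.094 = 4.6809
k* = 4.6809^(1/0.7) ≈ 9.0701

k* ≈ 9.07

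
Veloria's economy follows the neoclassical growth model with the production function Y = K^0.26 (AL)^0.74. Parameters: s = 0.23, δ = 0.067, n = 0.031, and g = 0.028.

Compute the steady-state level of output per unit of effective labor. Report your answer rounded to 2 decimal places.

y* ≈ 1.24

In steady state, investment equals break-even investment: s·k^α = (n + g + δ)·k.
Dividing both sides by k: k^(1−α) = s / (n + g + δ).
k^0.74 = 0.23 / (0.031 + 0.028 + 0.067) = 0.23 / 0.126 = 1.8254
k* = 1.8254^(1/0.74) ≈ 2.2552
y* = (k*)^α = 2.2552^0.26 ≈ 1.2355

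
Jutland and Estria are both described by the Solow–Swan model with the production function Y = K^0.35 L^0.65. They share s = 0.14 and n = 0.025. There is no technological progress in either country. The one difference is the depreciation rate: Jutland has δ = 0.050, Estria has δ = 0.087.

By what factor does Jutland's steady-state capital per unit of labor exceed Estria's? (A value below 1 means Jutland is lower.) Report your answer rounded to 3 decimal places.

Steady-state k* = [s/(n + δ)]^(1/(1−α)), so the ratio is [ (s_J/(n + δ)_J) / (s_E/(n + δ)_E) ]^1.5385.
s_J/(n + δ)_J = 0.14/0.075 = 1.8667; s_E/(n + δ)_E = 0.14/0.112 = 1.2500.
Ratio = (1.8667/1.2500)^1.5385 = 1.4934^1.5385 ≈ 1.8534

k*_J / k*_E ≈ 1.853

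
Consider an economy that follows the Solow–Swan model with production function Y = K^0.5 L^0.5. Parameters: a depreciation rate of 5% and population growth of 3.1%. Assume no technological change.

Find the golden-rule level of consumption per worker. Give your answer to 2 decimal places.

At the golden rule, f'(k) = n + δ, so α·k^(α−1) = n + δ and k_gold = (α/(n + δ))^(1/(1−α)).
k_gold = (0.5/0.081)^(1/0.5) = 6.1728^2 ≈ 38.1035
c_gold = f(k_gold) − (n + δ)·k_gold = 6.1728 − 0.081×38.1035 ≈ 3.0864

c_gold ≈ 3.09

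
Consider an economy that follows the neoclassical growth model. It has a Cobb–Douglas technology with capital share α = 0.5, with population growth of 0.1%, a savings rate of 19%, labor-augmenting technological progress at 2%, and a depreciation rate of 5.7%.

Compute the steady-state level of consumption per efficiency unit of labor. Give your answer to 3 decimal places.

In steady state, investment equals break-even investment: s·k^α = (n + g + δ)·k.
Dividing both sides by k: k^(1−α) = s / (n + g + δ).
k^0.5 = 0.19 / (0.001 + 0.020 + 0.057) = 0.19 / 0.078 = 2.4359
k* = 2.4359^(1/0.5) ≈ 5.9336
y* = (k*)^α = 5.9336^0.5 ≈ 2.4359
c* = (1 − s)·y* = (1 − 0.19) × 2.4359 ≈ 1.9731

c* ≈ 1.973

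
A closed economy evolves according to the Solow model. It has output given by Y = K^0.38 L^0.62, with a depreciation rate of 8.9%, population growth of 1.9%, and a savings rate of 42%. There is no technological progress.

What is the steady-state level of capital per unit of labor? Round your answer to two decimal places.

At the steady state, Δk = 0, so s·k^α = (n + δ)·k.
Dividing both sides by k: k^(1−α) = s / (n + δ).
k^0.62 = 0.42 / (0.019 + 0.089) = 0.42 / 0.108 = 3.8889
k* = 3.8889^(1/0.62) ≈ 8.9399

k* = 8.94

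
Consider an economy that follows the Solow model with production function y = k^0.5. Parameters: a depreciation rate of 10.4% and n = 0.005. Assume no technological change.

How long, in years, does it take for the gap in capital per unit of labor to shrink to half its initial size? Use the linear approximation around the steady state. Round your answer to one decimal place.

about 12.7 years

Near the steady state the convergence rate is λ = (1 − α)(n + δ).
λ = (1 − 0.5) × 0.109 = 0.5 × 0.109 = 0.0545
Half-life = ln 2 / λ = 0.6931 / 0.0545 ≈ 12.72 years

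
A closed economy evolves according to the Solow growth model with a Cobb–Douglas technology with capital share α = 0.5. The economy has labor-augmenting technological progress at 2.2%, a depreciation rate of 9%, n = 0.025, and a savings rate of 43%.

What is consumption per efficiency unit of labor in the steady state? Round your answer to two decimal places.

At the steady state, Δk = 0, so s·k^α = (n + g + δ)·k.
Dividing both sides by k: k^(1−α) = s / (n + g + δ).
k^0.5 = 0.43 / (0.025 + 0.022 + 0.090) = 0.43 / 0.137 = 3.1387
k* = 3.1387^(1/0.5) ≈ 9.8514
y* = (k*)^α = 9.8514^0.5 ≈ 3.1387
c* = (1 − s)·y* = (1 − 0.43) × 3.1387 ≈ 1.7891

c* ≈ 1.79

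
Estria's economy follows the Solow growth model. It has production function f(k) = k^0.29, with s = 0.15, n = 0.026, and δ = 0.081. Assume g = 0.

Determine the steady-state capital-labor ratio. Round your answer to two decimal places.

k* = 1.61

At the steady state, Δk = 0, so s·k^α = (n + δ)·k.
Dividing both sides by k: k^(1−α) = s / (n + δ).
k^0.71 = 0.15 / (0.026 + 0.081) = 0.15 / 0.107 = 1.4019
k* = 1.4019^(1/0.71) ≈ 1.6093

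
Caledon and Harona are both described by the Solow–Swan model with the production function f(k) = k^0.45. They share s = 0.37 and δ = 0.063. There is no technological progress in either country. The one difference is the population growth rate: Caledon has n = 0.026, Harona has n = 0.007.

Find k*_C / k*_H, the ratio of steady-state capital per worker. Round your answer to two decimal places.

ratio ≈ 0.65

Steady-state k* = [s/(n + δ)]^(1/(1−α)), so the ratio is [ (s_C/(n + δ)_C) / (s_H/(n + δ)_H) ]^1.8182.
s_C/(n + δ)_C = 0.37/0.089 = 4.1573; s_H/(n + δ)_H = 0.37/0.070 = 5.2857.
Ratio = (4.1573/5.2857)^1.8182 = 0.7865^1.8182 ≈ 0.6462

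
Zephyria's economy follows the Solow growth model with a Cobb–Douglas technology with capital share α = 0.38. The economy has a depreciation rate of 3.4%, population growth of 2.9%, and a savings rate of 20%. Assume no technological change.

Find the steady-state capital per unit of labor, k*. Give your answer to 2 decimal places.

k* ≈ 6.44

In steady state, investment equals break-even investment: s·k^α = (n + δ)·k.
Dividing both sides by k: k^(1−α) = s / (n + δ).
k^0.62 = 0.20 / (0.029 + 0.034) = 0.20 / 0.063 = 3.1746
k* = 3.1746^(1/0.62) ≈ 6.4443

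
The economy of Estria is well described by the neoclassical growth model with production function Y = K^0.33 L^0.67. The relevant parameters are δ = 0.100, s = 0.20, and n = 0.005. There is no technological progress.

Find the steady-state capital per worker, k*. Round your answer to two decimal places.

In steady state, investment equals break-even investment: s·k^α = (n + δ)·k.
Dividing both sides by k: k^(1−α) = s / (n + δ).
k^0.67 = 0.20 / (0.005 + 0.100) = 0.20 / 0.105 = 1.9048
k* = 1.9048^(1/0.67) ≈ 2.6163

k* = 2.62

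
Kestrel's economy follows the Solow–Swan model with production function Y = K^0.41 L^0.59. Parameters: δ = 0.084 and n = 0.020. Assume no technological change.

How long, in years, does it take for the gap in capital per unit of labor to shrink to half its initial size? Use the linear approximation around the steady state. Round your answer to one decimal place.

half-life ≈ 11.3 years

Near the steady state the convergence rate is λ = (1 − α)(n + δ).
λ = (1 − 0.41) × 0.104 = 0.59 × 0.104 = 0.06136
Half-life = ln 2 / λ = 0.6931 / 0.06136 ≈ 11.30 years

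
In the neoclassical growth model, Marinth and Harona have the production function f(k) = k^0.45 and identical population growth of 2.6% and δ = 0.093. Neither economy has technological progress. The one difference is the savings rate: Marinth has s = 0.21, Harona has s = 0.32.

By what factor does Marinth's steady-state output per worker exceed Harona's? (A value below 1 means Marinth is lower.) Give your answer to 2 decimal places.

ratio ≈ 0.71

Steady-state y* = [s/(n + δ)]^(α/(1−α)), so the ratio is [ (s_M/(n + δ)_M) / (s_H/(n + δ)_H) ]^0.8182.
s_M/(n + δ)_M = 0.21/0.119 = 1.7647; s_H/(n + δ)_H = 0.32/0.119 = 2.6891.
Ratio = (1.7647/2.6891)^0.8182 = 0.6562^0.8182 ≈ 0.7084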